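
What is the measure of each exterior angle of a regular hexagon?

Each exterior angle of a regular n-gon is 360 / n.
For n = 6: 360 / 6 = 60 degrees.

60 degrees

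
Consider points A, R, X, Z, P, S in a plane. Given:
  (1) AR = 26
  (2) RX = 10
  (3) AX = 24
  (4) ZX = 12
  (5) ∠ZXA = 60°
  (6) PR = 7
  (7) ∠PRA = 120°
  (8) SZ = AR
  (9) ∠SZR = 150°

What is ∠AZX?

Step 1: By the law of cosines on triangle ZXA: ZA² = 12² + 24² − 2·12·24·cos(60°) = 432, so ZA = 12·√3.
Step 2: By the inverse law of cosines on triangle AZX: cos(∠AZX) = ((12·√3)² + 12² − 24²) / (2·12·√3·12) = 0/498.83 = 0, so ∠AZX = 90°.

Therefore, the measure of angle ∠AZX = 90°.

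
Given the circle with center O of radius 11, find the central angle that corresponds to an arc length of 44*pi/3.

θ = 360 × 44*pi/3 / (2π × 11) = 240° (rearranging arc length formula).

240°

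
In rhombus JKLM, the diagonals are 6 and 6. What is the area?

Area = (6 * 6) / 2 = 36 / 2 = 18

18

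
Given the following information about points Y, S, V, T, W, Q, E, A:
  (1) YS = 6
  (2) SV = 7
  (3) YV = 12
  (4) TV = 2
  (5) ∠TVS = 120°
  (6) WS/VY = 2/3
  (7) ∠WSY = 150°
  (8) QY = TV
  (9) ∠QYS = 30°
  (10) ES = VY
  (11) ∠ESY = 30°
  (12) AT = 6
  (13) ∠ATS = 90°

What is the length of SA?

Step 1: By the law of cosines on triangle SVT: ST² = 7² + 2² − 2·7·2·cos(120°) = 67, so ST = √67.
Step 2: By the law of cosines on triangle STA: SA² = √67² + 6² − 2·√67·6·cos(90°) = 103, so SA = √103.

Therefore, the length of SA = √103.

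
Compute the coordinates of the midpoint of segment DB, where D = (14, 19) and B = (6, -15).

The midpoint is the average of the coordinates:
x: (14 + 6)/2 = 10
y: (19 + -15)/2 = 2
Midpoint = (10, 2)

(10, 2)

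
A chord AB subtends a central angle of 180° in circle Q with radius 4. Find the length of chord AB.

Chord = 2(4) sin(90°) = 8

8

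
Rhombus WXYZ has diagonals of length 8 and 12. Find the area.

The diagonals of a rhombus divide it into four right triangles.
Each triangle has legs 8/ 2 = 4 and 12/2 = 6, so each has area (1/2)*4*6 = 12.
Four such triangles give total area = (d1 * d2) / 2 = 48.

48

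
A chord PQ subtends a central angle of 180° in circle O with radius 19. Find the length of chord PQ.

Drop a perpendicular from the center to the chord, bisecting both the chord and the central angle.
Each half-chord = r sin(θ/2) = 19 sin(90°).
The full chord = 2 × 19 × sin(90°) = 38.

38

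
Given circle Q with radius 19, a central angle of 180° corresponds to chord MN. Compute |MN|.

Chord length = 2r sin(θ/2)
= 2 × 19 × sin(180°/2)
= 2 × 19 × sin(90°)
= 38

38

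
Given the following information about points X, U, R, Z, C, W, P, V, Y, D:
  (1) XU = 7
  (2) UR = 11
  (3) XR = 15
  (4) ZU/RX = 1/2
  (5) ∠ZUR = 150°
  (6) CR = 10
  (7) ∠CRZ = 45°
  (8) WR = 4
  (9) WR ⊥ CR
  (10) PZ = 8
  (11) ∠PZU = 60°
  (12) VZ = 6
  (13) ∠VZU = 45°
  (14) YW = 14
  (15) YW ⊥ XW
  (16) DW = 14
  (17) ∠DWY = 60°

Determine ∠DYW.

Step 1: By the law of cosines on triangle YWD: YD² = 14² + 14² − 2·14·14·cos(60°) = 196, so YD = 14.
Step 2: By the inverse law of cosines on triangle DYW: cos(∠DYW) = (14² + 14² − 14²) / (2·14·14) = 196/392 = 0.5, so ∠DYW = 60°.

Therefore, the measure of angle ∠DYW = 60°.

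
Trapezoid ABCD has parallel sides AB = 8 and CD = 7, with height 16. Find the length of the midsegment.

midsegment = (8 + 7) / 2 = 15 / 2 = 15/2

15/2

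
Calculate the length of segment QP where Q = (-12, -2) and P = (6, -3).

d = sqrt((6 - -12)^2 + (-3 - -2)^2)
d = sqrt(18^2 + -1^2)
d = sqrt(324 + 1)
d = sqrt(325) = 5*sqrt(13)

5*sqrt(13)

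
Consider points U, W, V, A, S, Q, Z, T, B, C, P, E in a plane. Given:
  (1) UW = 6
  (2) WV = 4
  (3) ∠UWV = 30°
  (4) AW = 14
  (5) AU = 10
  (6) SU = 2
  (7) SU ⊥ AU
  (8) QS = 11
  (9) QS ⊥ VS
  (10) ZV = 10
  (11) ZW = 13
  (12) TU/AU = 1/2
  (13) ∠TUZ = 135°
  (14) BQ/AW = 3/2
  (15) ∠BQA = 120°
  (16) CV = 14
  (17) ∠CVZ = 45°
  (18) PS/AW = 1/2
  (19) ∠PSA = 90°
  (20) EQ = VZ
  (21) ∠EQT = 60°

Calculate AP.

From the given relations: PS = 1/2·AW = 1/2·14 = 7.
Step 1: By the law of cosines on triangle SUA: SA² = 2² + 10² − 2·2·10·cos(90°) = 104, so SA = 2·√26.
Step 2: By the law of cosines on triangle ASP: AP² = (2·√26)² + 7² − 2·2·√26·7·cos(90°) = 153, so AP = 3·√17.

Therefore, the length of AP = 3·√17.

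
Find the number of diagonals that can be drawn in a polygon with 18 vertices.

The number of diagonals in an n-gon is n(n - 3)/2.
For n = 18: 18(18 - 3)/2 = 18 × 15 / 2 = 135.

135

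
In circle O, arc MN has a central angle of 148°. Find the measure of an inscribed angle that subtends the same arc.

An inscribed angle intercepts an arc from a point on the circle, while the central angle intercepts the same arc from the center.
The inscribed angle is always half the central angle: 148° / 2 = 74°.

74°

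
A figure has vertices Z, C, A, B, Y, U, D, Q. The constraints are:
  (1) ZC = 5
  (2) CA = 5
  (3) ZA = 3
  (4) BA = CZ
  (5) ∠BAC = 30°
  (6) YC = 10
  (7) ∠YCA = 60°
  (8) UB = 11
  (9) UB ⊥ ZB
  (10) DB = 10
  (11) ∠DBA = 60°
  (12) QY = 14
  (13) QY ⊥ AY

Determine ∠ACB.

From the given relations: BA = CZ = 5.
Step 1: By the law of cosines on triangle CAB: CB² = 5² + 5² − 2·5·5·cos(30°) = 6.7, so CB ≈ 2.59.
Step 2: By the inverse law of cosines on triangle ACB: cos(∠ACB) = (5² + 2.59² − 5²) / (2·5·2.59) = 6.7/25.88 = 0.2588, so ∠ACB = 75°.

Therefore, the measure of angle ∠ACB = 75°.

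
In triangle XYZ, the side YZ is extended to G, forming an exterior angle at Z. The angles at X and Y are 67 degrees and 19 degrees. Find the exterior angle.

The interior angle at Z is 180 - 67 - 19 = 94 degrees.
The exterior angle and interior angle at Z are supplementary:
Exterior angle = 180 - 94 = 86 degrees.

86 degrees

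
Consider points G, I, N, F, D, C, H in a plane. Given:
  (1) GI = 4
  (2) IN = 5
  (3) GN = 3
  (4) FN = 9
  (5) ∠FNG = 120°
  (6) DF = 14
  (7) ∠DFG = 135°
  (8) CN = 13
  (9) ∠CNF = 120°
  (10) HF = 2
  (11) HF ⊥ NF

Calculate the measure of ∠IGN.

Step 1: By the inverse law of cosines on triangle IGN: cos(∠IGN) = (4² + 3² − 5²) / (2·4·3) = 0/24 = 0, so ∠IGN = 90°.

Therefore, the measure of angle ∠IGN = 90°.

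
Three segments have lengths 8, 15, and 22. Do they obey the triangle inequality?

Sort the sides: 8, 15, 22.
It suffices to check that the sum of the two smallest exceeds the largest:
8 + 15 = 23 > 22. ✓
Yes, a valid triangle can be formed.

Yes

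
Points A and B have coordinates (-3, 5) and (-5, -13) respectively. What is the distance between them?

The horizontal distance is |-5 - -3| = 2 and the vertical distance is |-13 - 5| = 18.
By the Pythagorean theorem, d = sqrt(2^2 + 18^2) = sqrt(328) = 2*sqrt(82).

2*sqrt(82)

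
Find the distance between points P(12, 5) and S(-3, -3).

d = sqrt((-15)^2 + (-8)^2) = sqrt(289) = 17

17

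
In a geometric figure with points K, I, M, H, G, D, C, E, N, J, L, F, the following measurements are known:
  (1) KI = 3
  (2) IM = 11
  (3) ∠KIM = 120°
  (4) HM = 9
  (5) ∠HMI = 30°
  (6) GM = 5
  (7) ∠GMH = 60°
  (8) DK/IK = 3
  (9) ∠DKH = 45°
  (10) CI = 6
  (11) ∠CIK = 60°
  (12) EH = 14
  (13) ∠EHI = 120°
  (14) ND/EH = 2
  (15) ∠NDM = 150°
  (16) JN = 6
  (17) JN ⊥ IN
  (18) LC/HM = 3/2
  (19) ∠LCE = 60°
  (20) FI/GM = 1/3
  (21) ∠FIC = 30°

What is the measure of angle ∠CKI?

Step 1: By the law of cosines on triangle KIC: KC² = 3² + 6² − 2·3·6·cos(60°) = 27, so KC = 3·√3.
Step 2: By the inverse law of cosines on triangle CKI: cos(∠CKI) = ((3·√3)² + 3² − 6²) / (2·3·√3·3) = 0/31.18 = 0, so ∠CKI = 90°.

Therefore, the measure of angle ∠CKI = 90°.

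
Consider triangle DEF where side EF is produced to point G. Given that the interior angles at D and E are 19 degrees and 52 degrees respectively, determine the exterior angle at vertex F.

By the exterior angle theorem, an exterior angle of a triangle equals the sum of the two remote interior angles.
Exterior angle = angle D + angle E
Exterior angle = 19 + 52 = 71 degrees

71 degrees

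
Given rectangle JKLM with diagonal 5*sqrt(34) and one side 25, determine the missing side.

b = sqrt(d^2 - a^2) = sqrt(850 - 625) = sqrt(225) = 15

15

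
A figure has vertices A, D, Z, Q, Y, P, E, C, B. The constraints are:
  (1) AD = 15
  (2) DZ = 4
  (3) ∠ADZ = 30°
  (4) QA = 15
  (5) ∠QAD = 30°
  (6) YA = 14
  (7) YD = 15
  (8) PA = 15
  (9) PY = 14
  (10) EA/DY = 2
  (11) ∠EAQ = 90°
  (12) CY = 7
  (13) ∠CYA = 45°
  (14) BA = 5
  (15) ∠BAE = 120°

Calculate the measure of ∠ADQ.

Step 1: By the law of cosines on triangle DAQ: DQ² = 15² + 15² − 2·15·15·cos(30°) = 60.29, so DQ ≈ 7.76.
Step 2: By the inverse law of cosines on triangle ADQ: cos(∠ADQ) = (15² + 7.76² − 15²) / (2·15·7.76) = 60.29/232.94 = 0.2588, so ∠ADQ = 75°.

Therefore, the measure of angle ∠ADQ = 75°.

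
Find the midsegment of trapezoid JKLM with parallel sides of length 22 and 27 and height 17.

midsegment = (22 + 27) / 2 = 49 / 2 = 49/2

49/2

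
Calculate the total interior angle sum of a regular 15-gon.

The sum of interior angles of an n-sided polygon is (n - 2) * 180.
For n = 15: (15 - 2) * 180 = 13 * 180 = 2340 degrees.

2340 degrees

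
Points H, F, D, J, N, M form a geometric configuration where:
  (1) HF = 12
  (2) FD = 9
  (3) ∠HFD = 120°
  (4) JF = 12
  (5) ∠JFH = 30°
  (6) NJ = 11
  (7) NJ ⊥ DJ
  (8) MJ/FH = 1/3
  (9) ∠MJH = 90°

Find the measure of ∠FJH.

Step 1: By the law of cosines on triangle JFH: JH² = 12² + 12² − 2·12·12·cos(30°) = 38.58, so JH ≈ 6.21.
Step 2: By the inverse law of cosines on triangle FJH: cos(∠FJH) = (12² + 6.21² − 12²) / (2·12·6.21) = 38.58/149.08 = 0.2588, so ∠FJH = 75°.

Therefore, the measure of angle ∠FJH = 75°.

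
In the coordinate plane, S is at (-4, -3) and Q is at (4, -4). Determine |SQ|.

d = sqrt((4 - -4)^2 + (-4 - -3)^2)
d = sqrt(8^2 + -1^2)
d = sqrt(64 + 1)
d = sqrt(65)

sqrt(65)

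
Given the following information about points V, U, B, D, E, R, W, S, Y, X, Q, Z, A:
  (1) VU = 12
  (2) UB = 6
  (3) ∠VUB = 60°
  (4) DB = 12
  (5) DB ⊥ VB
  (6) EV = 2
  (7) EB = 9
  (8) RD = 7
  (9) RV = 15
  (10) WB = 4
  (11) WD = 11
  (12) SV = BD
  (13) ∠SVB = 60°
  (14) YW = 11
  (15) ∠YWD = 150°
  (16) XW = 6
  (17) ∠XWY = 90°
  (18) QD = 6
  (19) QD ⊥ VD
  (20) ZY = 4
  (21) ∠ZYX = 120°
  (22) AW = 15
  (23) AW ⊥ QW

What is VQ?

Step 1: By the law of cosines on triangle BUV: BV² = 6² + 12² − 2·6·12·cos(60°) = 108, so BV = 6·√3.
Step 2: By the law of cosines on triangle DBV: DV² = 12² + (6·√3)² − 2·12·6·√3·cos(90°) = 252, so DV = 6·√7.
Step 3: By the law of cosines on triangle VDQ: VQ² = (6·√7)² + 6² − 2·6·√7·6·cos(90°) = 288, so VQ = 12·√2.

Therefore, the length of VQ = 12·√2.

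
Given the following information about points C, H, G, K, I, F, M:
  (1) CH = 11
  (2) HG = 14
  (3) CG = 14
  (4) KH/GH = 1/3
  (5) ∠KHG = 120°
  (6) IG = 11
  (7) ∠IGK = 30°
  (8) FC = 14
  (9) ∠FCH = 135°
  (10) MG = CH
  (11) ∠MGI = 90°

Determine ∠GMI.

From the given relations: MG = CH = 11.
Step 1: By the law of cosines on triangle MGI: MI² = 11² + 11² − 2·11·11·cos(90°) = 242, so MI = 11·√2.
Step 2: By the inverse law of cosines on triangle GMI: cos(∠GMI) = (11² + (11·√2)² − 11²) / (2·11·11·√2) = 242/342.24 = 0.7071, so ∠GMI = 45°.

Therefore, the measure of angle ∠GMI = 45°.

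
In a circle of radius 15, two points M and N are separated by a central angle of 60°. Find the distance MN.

Chord length = 2r sin(θ/2)
= 2 × 15 × sin(60°/2)
= 2 × 15 × sin(30°)
= 15

15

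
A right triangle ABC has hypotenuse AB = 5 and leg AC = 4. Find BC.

Rearranging the Pythagorean theorem to solve for the unknown leg:
leg^2 = hypotenuse^2 - known_leg^2 = 25 - 16 = 9
leg = sqrt(9) = 3.

3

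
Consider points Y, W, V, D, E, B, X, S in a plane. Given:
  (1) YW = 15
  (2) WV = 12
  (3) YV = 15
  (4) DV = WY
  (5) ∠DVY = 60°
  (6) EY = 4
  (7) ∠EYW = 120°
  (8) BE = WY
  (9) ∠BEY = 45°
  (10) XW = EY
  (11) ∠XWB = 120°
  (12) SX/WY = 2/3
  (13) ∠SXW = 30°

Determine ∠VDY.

From the given relations: DV = WY = 15.
Step 1: By the law of cosines on triangle DVY: DY² = 15² + 15² − 2·15·15·cos(60°) = 225, so DY = 15.
Step 2: By the inverse law of cosines on triangle VDY: cos(∠VDY) = (15² + 15² − 15²) / (2·15·15) = 225/450 = 0.5, so ∠VDY = 60°.

Therefore, the measure of angle ∠VDY = 60°.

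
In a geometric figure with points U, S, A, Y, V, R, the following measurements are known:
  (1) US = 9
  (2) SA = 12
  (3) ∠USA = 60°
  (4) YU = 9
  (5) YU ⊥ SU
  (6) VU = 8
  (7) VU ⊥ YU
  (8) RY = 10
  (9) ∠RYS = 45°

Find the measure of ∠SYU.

Step 1: By the law of cosines on triangle YUS: YS² = 9² + 9² − 2·9·9·cos(90°) = 162, so YS = 9·√2.
Step 2: By the inverse law of cosines on triangle SYU: cos(∠SYU) = ((9·√2)² + 9² − 9²) / (2·9·√2·9) = 162/229.1 = 0.7071, so ∠SYU = 45°.

Therefore, the measure of angle ∠SYU = 45°.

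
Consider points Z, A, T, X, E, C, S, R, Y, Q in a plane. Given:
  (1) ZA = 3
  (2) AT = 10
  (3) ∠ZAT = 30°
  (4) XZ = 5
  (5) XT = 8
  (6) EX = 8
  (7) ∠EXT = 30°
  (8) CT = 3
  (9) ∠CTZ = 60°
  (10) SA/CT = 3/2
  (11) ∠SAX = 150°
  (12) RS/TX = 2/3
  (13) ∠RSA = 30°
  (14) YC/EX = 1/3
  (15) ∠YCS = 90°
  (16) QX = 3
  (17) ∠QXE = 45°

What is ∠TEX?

Step 1: By the law of cosines on triangle EXT: ET² = 8² + 8² − 2·8·8·cos(30°) = 17.15, so ET ≈ 4.14.
Step 2: By the inverse law of cosines on triangle TEX: cos(∠TEX) = (4.14² + 8² − 8²) / (2·4.14·8) = 17.15/66.26 = 0.2588, so ∠TEX = 75°.

Therefore, the measure of angle ∠TEX = 75°.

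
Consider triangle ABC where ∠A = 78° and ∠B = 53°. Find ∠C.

By the triangle angle sum property, the three interior angles of any triangle add up to 180°.
We know angle A = 78° and angle B = 53°, so their sum is 131°.
Therefore angle C = 180° - 131° = 49°.

49 degrees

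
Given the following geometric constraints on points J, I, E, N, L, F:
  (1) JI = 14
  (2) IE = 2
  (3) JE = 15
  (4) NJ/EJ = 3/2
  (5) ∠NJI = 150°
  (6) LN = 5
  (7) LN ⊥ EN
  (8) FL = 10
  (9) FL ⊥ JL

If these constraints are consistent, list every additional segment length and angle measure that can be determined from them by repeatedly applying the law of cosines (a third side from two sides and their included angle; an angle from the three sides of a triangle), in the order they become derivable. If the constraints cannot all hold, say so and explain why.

The constraints are consistent. Derivable facts, in order:
After 1 step:
- IN ≈ 35.32
- ∠EIJ = 116.51°
- ∠EJI = 6.85°
- ∠IEJ = 56.63°
After 2 steps:
- ∠INJ = 11.43°
- ∠JIN = 18.57°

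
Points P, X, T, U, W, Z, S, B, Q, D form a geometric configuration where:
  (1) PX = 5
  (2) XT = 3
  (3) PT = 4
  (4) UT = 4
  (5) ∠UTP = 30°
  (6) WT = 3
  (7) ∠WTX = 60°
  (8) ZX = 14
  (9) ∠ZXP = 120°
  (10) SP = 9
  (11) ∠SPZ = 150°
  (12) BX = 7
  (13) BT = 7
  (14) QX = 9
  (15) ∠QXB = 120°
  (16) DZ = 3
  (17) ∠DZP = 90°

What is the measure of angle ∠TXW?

Step 1: By the law of cosines on triangle XTW: XW² = 3² + 3² − 2·3·3·cos(60°) = 9, so XW = 3.
Step 2: By the inverse law of cosines on triangle TXW: cos(∠TXW) = (3² + 3² − 3²) / (2·3·3) = 9/18 = 0.5, so ∠TXW = 60°.

Therefore, the measure of angle ∠TXW = 60°.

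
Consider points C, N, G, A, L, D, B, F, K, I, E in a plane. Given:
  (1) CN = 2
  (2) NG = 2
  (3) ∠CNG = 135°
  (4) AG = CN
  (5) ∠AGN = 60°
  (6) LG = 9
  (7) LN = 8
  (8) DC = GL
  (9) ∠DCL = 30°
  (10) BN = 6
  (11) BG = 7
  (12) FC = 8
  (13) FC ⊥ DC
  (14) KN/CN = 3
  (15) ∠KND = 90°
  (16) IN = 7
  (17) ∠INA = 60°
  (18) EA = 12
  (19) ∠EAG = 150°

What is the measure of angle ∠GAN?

From the given relations: AG = CN = 2.
Step 1: By the law of cosines on triangle AGN: AN² = 2² + 2² − 2·2·2·cos(60°) = 4, so AN = 2.
Step 2: By the inverse law of cosines on triangle GAN: cos(∠GAN) = (2² + 2² − 2²) / (2·2·2) = 4/8 = 0.5, so ∠GAN = 60°.

Therefore, the measure of angle ∠GAN = 60°.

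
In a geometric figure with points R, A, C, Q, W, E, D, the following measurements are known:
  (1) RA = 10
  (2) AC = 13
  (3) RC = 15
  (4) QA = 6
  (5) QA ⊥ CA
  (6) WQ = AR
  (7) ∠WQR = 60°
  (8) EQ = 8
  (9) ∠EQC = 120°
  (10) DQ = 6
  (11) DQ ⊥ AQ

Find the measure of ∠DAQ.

Step 1: By the law of cosines on triangle AQD: AD² = 6² + 6² − 2·6·6·cos(90°) = 72, so AD = 6·√2.
Step 2: By the inverse law of cosines on triangle DAQ: cos(∠DAQ) = ((6·√2)² + 6² − 6²) / (2·6·√2·6) = 72/101.82 = 0.7071, so ∠DAQ = 45°.

Therefore, the measure of angle ∠DAQ = 45°.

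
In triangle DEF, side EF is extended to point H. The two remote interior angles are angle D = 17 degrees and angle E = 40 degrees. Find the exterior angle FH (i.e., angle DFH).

The interior angle at F is 180 - 17 - 40 = 123 degrees.
The exterior angle and interior angle at F are supplementary:
Exterior angle = 180 - 123 = 57 degrees.

57 degrees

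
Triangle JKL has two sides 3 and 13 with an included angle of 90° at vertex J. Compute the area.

Area = (1/2)(3)(13) sin(90°) = (1/2)(3)(13)(1) = 39/2

39/2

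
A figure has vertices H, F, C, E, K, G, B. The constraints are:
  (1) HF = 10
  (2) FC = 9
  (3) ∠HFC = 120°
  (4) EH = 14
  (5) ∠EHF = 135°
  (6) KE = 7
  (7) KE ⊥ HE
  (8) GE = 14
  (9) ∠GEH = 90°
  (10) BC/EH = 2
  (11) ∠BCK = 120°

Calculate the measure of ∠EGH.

Step 1: By the law of cosines on triangle GEH: GH² = 14² + 14² − 2·14·14·cos(90°) = 392, so GH = 14·√2.
Step 2: By the inverse law of cosines on triangle EGH: cos(∠EGH) = (14² + (14·√2)² − 14²) / (2·14·14·√2) = 392/554.37 = 0.7071, so ∠EGH = 45°.

Therefore, the measure of angle ∠EGH = 45°.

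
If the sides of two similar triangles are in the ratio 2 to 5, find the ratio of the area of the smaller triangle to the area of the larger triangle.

Area ratio = (side ratio)^2 = (2/5)^2 = 4:25.

4:25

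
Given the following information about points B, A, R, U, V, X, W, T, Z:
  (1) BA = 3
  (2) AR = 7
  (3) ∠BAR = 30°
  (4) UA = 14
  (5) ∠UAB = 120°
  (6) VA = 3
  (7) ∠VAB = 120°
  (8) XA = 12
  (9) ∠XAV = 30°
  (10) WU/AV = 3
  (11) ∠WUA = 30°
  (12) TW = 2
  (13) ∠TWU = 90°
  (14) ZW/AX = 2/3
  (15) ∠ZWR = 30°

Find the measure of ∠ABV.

Step 1: By the law of cosines on triangle BAV: BV² = 3² + 3² − 2·3·3·cos(120°) = 27, so BV = 3·√3.
Step 2: By the inverse law of cosines on triangle ABV: cos(∠ABV) = (3² + (3·√3)² − 3²) / (2·3·3·√3) = 27/31.18 = 0.866, so ∠ABV = 30°.

Therefore, the measure of angle ∠ABV = 30°.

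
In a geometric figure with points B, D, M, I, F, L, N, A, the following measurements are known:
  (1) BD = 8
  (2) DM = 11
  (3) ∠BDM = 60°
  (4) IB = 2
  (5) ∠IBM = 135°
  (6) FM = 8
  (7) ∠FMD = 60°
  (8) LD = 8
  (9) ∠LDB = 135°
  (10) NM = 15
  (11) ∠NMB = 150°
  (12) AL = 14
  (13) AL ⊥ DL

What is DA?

Step 1: By the law of cosines on triangle DLA: DA² = 8² + 14² − 2·8·14·cos(90°) = 260, so DA = 2·√65.

Therefore, the length of DA = 2·√65.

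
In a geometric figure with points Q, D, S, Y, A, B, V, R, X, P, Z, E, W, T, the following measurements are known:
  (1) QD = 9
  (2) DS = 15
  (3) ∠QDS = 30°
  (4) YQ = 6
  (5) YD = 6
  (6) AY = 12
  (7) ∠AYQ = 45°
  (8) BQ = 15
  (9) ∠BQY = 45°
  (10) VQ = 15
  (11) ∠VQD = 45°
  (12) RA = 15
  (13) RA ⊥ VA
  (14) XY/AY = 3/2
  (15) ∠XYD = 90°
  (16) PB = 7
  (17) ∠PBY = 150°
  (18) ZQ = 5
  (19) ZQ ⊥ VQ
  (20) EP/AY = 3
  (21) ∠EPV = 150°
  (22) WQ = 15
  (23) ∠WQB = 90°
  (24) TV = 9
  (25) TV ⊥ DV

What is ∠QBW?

Step 1: By the law of cosines on triangle BQW: BW² = 15² + 15² − 2·15·15·cos(90°) = 450, so BW = 15·√2.
Step 2: By the inverse law of cosines on triangle QBW: cos(∠QBW) = (15² + (15·√2)² − 15²) / (2·15·15·√2) = 450/636.4 = 0.7071, so ∠QBW = 45°.

Therefore, the measure of angle ∠QBW = 45°.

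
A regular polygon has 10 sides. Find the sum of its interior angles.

The sum of interior angles of an n-sided polygon is (n - 2) * 180.
For n = 10: (10 - 2) * 180 = 8 * 180 = 1440 degrees.

1440 degrees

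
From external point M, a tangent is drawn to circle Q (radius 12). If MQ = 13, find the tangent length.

The tangent, radius, and line from the external point to the center form a right triangle.
The right angle is where the tangent meets the radius.
By the Pythagorean theorem: tangent² + 12² = 13²
tangent² = 169 - 144 = 25
tangent = 5

5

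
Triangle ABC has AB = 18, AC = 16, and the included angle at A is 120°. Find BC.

Law of cosines: BC^2 = 18^2 + 16^2 - 2(18)(16)cos(120°) = 868, so BC = 2*sqrt(217).

2*sqrt(217)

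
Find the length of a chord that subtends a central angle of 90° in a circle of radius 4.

Chord = 2(4) sin(45°) = 4*sqrt(2)

4*sqrt(2)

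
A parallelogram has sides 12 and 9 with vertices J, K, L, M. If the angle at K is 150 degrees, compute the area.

The area of a parallelogram equals the product of two adjacent sides times the sine of the included angle.
This is because the height equals 9 * sin(150°) = 9/2.
Area = 12 * 9/2 = 54

54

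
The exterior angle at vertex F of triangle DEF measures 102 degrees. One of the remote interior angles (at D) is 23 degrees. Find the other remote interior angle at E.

By the exterior angle theorem: exterior angle = sum of remote interior angles.
102 = 23 + angle E
angle E = 102 - 23 = 79 degrees

79 degrees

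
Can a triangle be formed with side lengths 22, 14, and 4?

Check the triangle inequality: 14 + 4 = 18 ≤ 22.
Since the sum of two sides does not exceed the third, no triangle can be formed.

No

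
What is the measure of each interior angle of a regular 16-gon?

Each interior angle of a regular n-gon is (n - 2) * 180 / n.
For n = 16: (16 - 2) * 180 / 16 = 2520/16 = 315/2 degrees.

315/2 degrees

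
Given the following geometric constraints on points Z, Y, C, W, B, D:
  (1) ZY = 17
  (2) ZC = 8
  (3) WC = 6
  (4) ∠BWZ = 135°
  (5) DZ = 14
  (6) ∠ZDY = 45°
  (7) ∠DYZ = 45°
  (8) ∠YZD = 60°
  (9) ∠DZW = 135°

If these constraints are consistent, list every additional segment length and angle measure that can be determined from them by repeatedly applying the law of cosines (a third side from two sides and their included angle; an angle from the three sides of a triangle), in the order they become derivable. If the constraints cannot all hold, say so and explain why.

These constraints are not satisfiable: (6), (7) and (8) are the three interior angles of triangle ZDY, which must sum to 180°, but 45° + 45° + 60° = 150°. No planar figure meets all of them, so nothing further can be derived.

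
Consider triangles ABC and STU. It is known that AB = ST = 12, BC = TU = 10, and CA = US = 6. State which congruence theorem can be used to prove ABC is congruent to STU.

Consider the given information: AB = ST = 12, BC = TU = 10, and CA = US = 6
This is not SAS or HL: SAS requires two sides and the included angle between them. HL only applies to right triangles with matching hypotenuse and leg.
The correct criterion is SSS. All three pairs of corresponding sides are equal (Side-Side-Side).

SSS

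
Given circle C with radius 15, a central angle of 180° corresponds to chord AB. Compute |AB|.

Drop a perpendicular from the center to the chord, bisecting both the chord and the central angle.
Each half-chord = r sin(θ/2) = 15 sin(90°).
The full chord = 2 × 15 × sin(90°) = 30.

30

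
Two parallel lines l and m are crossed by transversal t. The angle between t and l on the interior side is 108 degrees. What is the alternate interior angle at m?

Alternate interior angles are equal: 108 degrees.

108 degrees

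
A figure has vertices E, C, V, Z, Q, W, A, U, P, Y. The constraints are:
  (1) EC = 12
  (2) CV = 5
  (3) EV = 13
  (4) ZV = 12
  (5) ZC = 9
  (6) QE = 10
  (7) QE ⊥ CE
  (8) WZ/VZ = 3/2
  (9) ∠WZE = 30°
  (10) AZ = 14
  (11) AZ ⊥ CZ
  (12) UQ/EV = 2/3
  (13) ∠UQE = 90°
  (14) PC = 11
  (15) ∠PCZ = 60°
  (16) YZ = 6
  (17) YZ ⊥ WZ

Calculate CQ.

Step 1: By the law of cosines on triangle CEQ: CQ² = 12² + 10² − 2·12·10·cos(90°) = 244, so CQ = 2·√61.

Therefore, the length of CQ = 2·√61.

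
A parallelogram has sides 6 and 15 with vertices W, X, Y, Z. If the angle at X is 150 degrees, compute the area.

Area = a * b * sin(theta)
Area = 6 * 15 * sin(150 degrees)
Area = 90 * 1/2
Area = 45

45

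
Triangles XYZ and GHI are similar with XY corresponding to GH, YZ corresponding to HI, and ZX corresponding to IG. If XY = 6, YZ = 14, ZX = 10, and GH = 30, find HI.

Since the triangles are similar, the ratio of corresponding sides is constant.
Scale factor k = GH / XY = 30 / 6 = 5
HI = k * YZ = 5 * 14 = 70

70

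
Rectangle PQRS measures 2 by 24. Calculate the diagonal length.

A rectangle's diagonal splits it into two right triangles, with the diagonal as the hypotenuse.
By the Pythagorean theorem, d^2 = 2^2 + 24^2 = 580.
Therefore d = sqrt(580) = 2*sqrt(145).

2*sqrt(145)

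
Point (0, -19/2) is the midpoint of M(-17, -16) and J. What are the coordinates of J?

Using the midpoint formula: M = ((x1 + x2)/2, (y1 + y2)/2)
We know M = (0, -19/2) and M = (-17, -16)
For x: 0 = (-17 + x2)/2, so x2 = 2*0 - -17 = 17
For y: -19/2 = (-16 + y2)/2, so y2 = 2*-19/2 - -16 = -3
J = (17, -3)

(17, -3)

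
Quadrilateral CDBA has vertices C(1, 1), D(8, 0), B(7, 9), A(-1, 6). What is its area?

Shoelace: sum of cross terms = 108, Area = (1/2)|108| = 54

54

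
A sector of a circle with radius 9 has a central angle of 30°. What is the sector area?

Sector area = πr² × θ/360
= π × 9² × 1/12
= π × 81 × 1/12
= 27*pi/4

27*pi/4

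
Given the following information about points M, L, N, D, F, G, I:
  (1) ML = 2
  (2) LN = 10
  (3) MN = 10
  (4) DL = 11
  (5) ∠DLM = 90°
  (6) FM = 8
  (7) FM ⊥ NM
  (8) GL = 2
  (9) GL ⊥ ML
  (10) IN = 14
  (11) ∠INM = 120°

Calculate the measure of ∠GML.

Step 1: By the law of cosines on triangle MLG: MG² = 2² + 2² − 2·2·2·cos(90°) = 8, so MG = 2·√2.
Step 2: By the inverse law of cosines on triangle GML: cos(∠GML) = ((2·√2)² + 2² − 2²) / (2·2·√2·2) = 8/11.31 = 0.7071, so ∠GML = 45°.

Therefore, the measure of angle ∠GML = 45°.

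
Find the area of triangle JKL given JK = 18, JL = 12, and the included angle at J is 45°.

Area = (1/2)(18)(12) sin(45°) = (1/2)(18)(12)(sqrt(2)/2) = 54*sqrt(2)

54*sqrt(2)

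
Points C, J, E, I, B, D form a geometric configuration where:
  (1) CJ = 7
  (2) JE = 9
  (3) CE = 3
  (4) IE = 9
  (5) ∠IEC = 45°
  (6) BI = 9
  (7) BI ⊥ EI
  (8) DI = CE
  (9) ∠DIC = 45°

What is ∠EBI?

Step 1: By the law of cosines on triangle BIE: BE² = 9² + 9² − 2·9·9·cos(90°) = 162, so BE = 9·√2.
Step 2: By the inverse law of cosines on triangle EBI: cos(∠EBI) = ((9·√2)² + 9² − 9²) / (2·9·√2·9) = 162/229.1 = 0.7071, so ∠EBI = 45°.

Therefore, the measure of angle ∠EBI = 45°.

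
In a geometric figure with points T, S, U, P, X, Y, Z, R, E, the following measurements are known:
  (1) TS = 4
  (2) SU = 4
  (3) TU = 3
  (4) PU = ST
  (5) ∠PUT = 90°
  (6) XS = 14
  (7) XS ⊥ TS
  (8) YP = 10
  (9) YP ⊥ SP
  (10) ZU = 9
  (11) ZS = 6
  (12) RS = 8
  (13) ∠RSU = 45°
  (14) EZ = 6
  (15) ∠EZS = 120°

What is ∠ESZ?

Step 1: By the law of cosines on triangle SZE: SE² = 6² + 6² − 2·6·6·cos(120°) = 108, so SE = 6·√3.
Step 2: By the inverse law of cosines on triangle ESZ: cos(∠ESZ) = ((6·√3)² + 6² − 6²) / (2·6·√3·6) = 108/124.71 = 0.866, so ∠ESZ = 30°.

Therefore, the measure of angle ∠ESZ = 30°.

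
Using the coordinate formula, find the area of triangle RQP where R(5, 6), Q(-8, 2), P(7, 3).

Shoelace: Area = (1/2)|5(2-3) + -8(3-6) + 7(6-2)| = (1/2)(47) = 47/2

47/2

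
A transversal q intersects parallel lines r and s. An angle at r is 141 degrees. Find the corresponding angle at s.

When a transversal crosses parallel lines, angles in the same position at each intersection are called corresponding angles.
These are always equal, so the answer is 141 degrees.

141 degrees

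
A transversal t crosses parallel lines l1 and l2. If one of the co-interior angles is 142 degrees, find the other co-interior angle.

Co-interior (same-side interior) angles are between the parallel lines on the same side of the transversal.
Unlike corresponding or alternate interior angles, they are supplementary rather than equal.
So the angle = 180 - 142 = 38 degrees.

38 degrees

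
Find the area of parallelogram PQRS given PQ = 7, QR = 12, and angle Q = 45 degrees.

Area = a * b * sin(theta)
Area = 7 * 12 * sin(45 degrees)
Area = 84 * sqrt(2)/2
Area = 42*sqrt(2)

42*sqrt(2)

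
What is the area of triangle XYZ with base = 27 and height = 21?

Area = (1/2)(27)(21) = 567/2

567/2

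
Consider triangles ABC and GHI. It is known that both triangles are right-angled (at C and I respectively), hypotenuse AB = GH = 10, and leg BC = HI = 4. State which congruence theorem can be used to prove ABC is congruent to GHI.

The given information matches HL: The hypotenuse and one leg of two right triangles are equal (Hypotenuse-Leg).

HL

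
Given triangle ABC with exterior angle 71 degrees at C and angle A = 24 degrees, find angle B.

angle B = 71 - 24 = 47 degrees (exterior angle theorem).

47 degrees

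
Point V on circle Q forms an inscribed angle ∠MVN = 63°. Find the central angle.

Central angle = 2 × 63° = 126° (inscribed angle theorem).

126°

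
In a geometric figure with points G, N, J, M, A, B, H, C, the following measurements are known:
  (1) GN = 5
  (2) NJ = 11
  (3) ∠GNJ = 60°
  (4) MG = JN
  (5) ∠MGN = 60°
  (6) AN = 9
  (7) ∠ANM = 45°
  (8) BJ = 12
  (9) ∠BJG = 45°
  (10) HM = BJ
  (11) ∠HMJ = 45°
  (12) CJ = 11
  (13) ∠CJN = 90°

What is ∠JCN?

Step 1: By the law of cosines on triangle CJN: CN² = 11² + 11² − 2·11·11·cos(90°) = 242, so CN = 11·√2.
Step 2: By the inverse law of cosines on triangle JCN: cos(∠JCN) = (11² + (11·√2)² − 11²) / (2·11·11·√2) = 242/342.24 = 0.7071, so ∠JCN = 45°.

Therefore, the measure of angle ∠JCN = 45°.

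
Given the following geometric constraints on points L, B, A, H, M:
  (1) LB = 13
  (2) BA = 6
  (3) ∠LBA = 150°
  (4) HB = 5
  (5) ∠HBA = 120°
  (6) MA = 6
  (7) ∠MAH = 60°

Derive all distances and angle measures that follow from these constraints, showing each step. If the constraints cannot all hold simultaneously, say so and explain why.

The constraints are consistent.

Step 1: From LB = 13, BA = 6, and ∠LBA = 150°, by the law of cosines:
  LA² = LB² + BA² - 2·LB·BA·cos(150°) = 169 + 36 + 135.1 = 340.1
  LA ≈ 18.44

Step 2: From AB = 6, BH = 5, and ∠ABH = 120°, by the law of cosines:
  AH² = AB² + BH² - 2·AB·BH·cos(120°) = 36 + 25 + 30 = 91
  AH = √91

Step 3: From HA = √91, AM = 6, and ∠HAM = 60°, by the law of cosines:
  HM² = HA² + AM² - 2·HA·AM·cos(60°) = 91 + 36 - 57.24 = 69.76
  HM ≈ 8.35

Step 4: From LA = 18.44, LB = 13, AB = 6, by the inverse law of cosines:
  cos(∠ALB) = (LA² + LB² - AB²) / (2·LA·LB)
  ∠ALB = 9.36°

Step 5: From AB = 6, AH = √91, BH = 5, by the inverse law of cosines:
  cos(∠BAH) = (AB² + AH² - BH²) / (2·AB·AH)
  ∠BAH = 27°

Step 6: From AB = 6, AL = 18.44, BL = 13, by the inverse law of cosines:
  cos(∠BAL) = (AB² + AL² - BL²) / (2·AB·AL)
  ∠BAL = 20.64°

Step 7: From HA = √91, HB = 5, AB = 6, by the inverse law of cosines:
  cos(∠AHB) = (HA² + HB² - AB²) / (2·HA·HB)
  ∠AHB = 33°

Step 8: From HA = √91, HM = 8.35, AM = 6, by the inverse law of cosines:
  cos(∠AHM) = (HA² + HM² - AM²) / (2·HA·HM)
  ∠AHM = 38.47°

Step 9: From MA = 6, MH = 8.35, AH = √91, by the inverse law of cosines:
  cos(∠AMH) = (MA² + MH² - AH²) / (2·MA·MH)
  ∠AMH = 81.53°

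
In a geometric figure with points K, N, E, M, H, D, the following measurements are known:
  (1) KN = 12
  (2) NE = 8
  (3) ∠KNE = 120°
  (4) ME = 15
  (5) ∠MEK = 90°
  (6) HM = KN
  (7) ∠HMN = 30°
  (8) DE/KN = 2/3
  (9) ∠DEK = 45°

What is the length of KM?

Step 1: By the law of cosines on triangle ENK: EK² = 8² + 12² − 2·8·12·cos(120°) = 304, so EK = 4·√19.
Step 2: By the law of cosines on triangle KEM: KM² = (4·√19)² + 15² − 2·4·√19·15·cos(90°) = 529, so KM = 23.

Therefore, the length of KM = 23.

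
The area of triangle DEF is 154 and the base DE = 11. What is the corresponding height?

height = 2 * 154 / 11 = 28

28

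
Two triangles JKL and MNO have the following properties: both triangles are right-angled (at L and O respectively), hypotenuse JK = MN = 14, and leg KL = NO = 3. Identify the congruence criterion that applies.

The given information provides:
both triangles are right-angled (at L and O respectively), hypotenuse JK = MN = 14, and leg KL = NO = 3
This matches the HL congruence theorem.
The hypotenuse and one leg of two right triangles are equal (Hypotenuse-Leg).

HL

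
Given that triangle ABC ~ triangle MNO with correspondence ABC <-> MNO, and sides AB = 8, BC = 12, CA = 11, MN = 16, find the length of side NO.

k = 16/8 = 2. NO = 2 * 12 = 24.

24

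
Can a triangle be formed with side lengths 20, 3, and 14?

Check the triangle inequality: 3 + 14 = 17 ≤ 20.
Since the sum of two sides does not exceed the third, no triangle can be formed.

No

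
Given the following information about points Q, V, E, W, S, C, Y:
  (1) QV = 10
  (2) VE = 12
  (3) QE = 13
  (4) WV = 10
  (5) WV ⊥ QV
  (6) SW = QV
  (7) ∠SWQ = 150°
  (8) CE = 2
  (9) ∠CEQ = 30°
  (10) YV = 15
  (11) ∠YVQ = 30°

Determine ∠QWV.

Step 1: By the law of cosines on triangle WVQ: WQ² = 10² + 10² − 2·10·10·cos(90°) = 200, so WQ = 10·√2.
Step 2: By the inverse law of cosines on triangle QWV: cos(∠QWV) = ((10·√2)² + 10² − 10²) / (2·10·√2·10) = 200/282.84 = 0.7071, so ∠QWV = 45°.

Therefore, the measure of angle ∠QWV = 45°.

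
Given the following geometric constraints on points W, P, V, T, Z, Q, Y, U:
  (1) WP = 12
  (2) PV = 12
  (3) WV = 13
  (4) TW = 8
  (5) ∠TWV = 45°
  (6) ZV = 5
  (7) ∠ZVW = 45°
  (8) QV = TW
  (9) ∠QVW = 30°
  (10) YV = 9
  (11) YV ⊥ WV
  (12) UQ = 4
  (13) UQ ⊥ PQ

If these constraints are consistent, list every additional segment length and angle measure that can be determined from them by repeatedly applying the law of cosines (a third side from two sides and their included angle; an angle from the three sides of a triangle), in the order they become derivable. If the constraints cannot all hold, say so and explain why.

The constraints are consistent. Derivable facts, in order:
After 1 step:
- VT ≈ 9.27
- WQ ≈ 7.27
- WY = 5·√10
- WZ ≈ 10.1
- ∠PVW = 57.2°
- ∠PWV = 57.2°
- ∠VPW = 65.59°
After 2 steps:
- ∠QWV = 33.38°
- ∠TVW = 37.61°
- ∠VQW = 116.62°
- ∠VTW = 97.39°
- ∠VWY = 34.7°
- ∠VWZ = 20.48°
- ∠VYW = 55.3°
- ∠VZW = 114.52°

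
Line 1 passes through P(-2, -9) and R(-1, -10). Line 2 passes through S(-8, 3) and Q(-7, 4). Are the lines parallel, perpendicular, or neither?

Slope of line 1: m1 = (-10 - -9)/(-1 - -2) = -1/1 = -1
Slope of line 2: m2 = (4 - 3)/(-7 - -8) = 1/1 = 1
m1 * m2 = (-1) * (1) = -1 = -1, so the lines are perpendicular.

Perpendicular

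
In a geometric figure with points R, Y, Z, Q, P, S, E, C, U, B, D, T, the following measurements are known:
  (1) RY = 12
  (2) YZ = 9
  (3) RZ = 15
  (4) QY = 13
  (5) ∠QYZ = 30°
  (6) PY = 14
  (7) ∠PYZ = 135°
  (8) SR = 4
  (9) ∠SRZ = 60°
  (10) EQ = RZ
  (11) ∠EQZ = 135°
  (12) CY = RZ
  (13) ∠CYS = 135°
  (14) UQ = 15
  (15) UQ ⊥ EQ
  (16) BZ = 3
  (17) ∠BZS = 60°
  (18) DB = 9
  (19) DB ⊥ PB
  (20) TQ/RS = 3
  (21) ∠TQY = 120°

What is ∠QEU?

From the given relations: EQ = RZ = 15.
Step 1: By the law of cosines on triangle EQU: EU² = 15² + 15² − 2·15·15·cos(90°) = 450, so EU = 15·√2.
Step 2: By the inverse law of cosines on triangle QEU: cos(∠QEU) = (15² + (15·√2)² − 15²) / (2·15·15·√2) = 450/636.4 = 0.7071, so ∠QEU = 45°.

Therefore, the measure of angle ∠QEU = 45°.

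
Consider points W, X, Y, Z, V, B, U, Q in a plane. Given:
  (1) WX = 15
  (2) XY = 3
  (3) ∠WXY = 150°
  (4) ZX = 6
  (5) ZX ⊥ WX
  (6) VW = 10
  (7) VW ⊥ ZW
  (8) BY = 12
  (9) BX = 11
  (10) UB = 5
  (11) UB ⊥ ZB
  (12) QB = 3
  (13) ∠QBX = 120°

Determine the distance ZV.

Step 1: By the law of cosines on triangle ZXW: ZW² = 6² + 15² − 2·6·15·cos(90°) = 261, so ZW = 3·√29.
Step 2: By the law of cosines on triangle ZWV: ZV² = (3·√29)² + 10² − 2·3·√29·10·cos(90°) = 361, so ZV = 19.

Therefore, the length of ZV = 19.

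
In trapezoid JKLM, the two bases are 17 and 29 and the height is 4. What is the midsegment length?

midsegment = (17 + 29) / 2 = 46 / 2 = 23

23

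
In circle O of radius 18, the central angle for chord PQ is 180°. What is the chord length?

Chord = 2(18) sin(90°) = 36

36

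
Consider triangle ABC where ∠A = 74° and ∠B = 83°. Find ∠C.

The interior angles sum to 180°: angle C = 180 - 74 - 83 = 23°.
The triangle is acute (angles 74°, 83°, 23°).

23 degrees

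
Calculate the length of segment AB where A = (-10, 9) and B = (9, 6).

d = sqrt((9 - -10)^2 + (6 - 9)^2)
d = sqrt(19^2 + -3^2)
d = sqrt(361 + 9)
d = sqrt(370)

sqrt(370)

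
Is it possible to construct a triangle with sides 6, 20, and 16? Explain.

Check all three triangle inequalities:
6 + 20 = 26 > 16 ✓
6 + 16 = 22 > 20 ✓
20 + 16 = 36 > 6 ✓
All conditions hold, so these sides form a valid triangle.

Yes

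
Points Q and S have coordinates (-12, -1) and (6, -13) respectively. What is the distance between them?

The horizontal distance is |6 - -12| = 18 and the vertical distance is |-13 - -1| = 12.
By the Pythagorean theorem, d = sqrt(18^2 + 12^2) = sqrt(468) = 6*sqrt(13).

6*sqrt(13)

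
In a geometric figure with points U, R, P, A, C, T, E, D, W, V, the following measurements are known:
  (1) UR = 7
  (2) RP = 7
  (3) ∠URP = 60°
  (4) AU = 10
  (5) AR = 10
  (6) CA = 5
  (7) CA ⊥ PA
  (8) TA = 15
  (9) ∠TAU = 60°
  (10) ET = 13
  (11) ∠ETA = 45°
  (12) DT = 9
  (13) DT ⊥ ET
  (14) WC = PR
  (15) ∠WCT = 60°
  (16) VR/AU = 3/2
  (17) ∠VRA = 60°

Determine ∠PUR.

Step 1: By the law of cosines on triangle URP: UP² = 7² + 7² − 2·7·7·cos(60°) = 49, so UP = 7.
Step 2: By the inverse law of cosines on triangle PUR: cos(∠PUR) = (7² + 7² − 7²) / (2·7·7) = 49/98 = 0.5, so ∠PUR = 60°.

Therefore, the measure of angle ∠PUR = 60°.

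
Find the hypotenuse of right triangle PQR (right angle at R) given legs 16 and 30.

By the Pythagorean theorem: PQ^2 = PR^2 + QR^2
PQ^2 = 16^2 + 30^2 = 256 + 900 = 1156
PQ = sqrt(1156) = 34

34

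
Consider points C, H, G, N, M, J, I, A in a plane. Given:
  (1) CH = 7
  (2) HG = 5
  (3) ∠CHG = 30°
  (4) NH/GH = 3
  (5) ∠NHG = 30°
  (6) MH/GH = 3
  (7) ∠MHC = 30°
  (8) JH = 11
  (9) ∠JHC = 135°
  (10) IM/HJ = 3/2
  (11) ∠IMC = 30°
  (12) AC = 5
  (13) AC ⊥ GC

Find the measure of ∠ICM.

From the given relations: MH = 3·GH = 3·5 = 15; IM = 3/2·HJ = 3/2·11 ≈ 16.5.
Step 1: By the law of cosines on triangle CHM: CM² = 7² + 15² − 2·7·15·cos(30°) = 92.13, so CM ≈ 9.6.
Step 2: By the law of cosines on triangle CMI: CI² = 9.6² + 16.5² − 2·9.6·16.5·cos(30°) = 90.07, so CI ≈ 9.49.
Step 3: By the inverse law of cosines on triangle ICM: cos(∠ICM) = (9.49² + 9.6² − 16.5²) / (2·9.49·9.6) = -90.05/182.19 = -0.4943, so ∠ICM = 119.62°.

Therefore, the measure of angle ∠ICM = 119.62°.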